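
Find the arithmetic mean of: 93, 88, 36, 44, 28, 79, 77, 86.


Sum = 93 + 88 + 36 + 44 + 28 + 79 + 77 + 86 = 531
n = 8
Mean = 531/8 = 66.3750

Mean = 66.3750


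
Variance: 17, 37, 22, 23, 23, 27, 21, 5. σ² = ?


Mean = 21.8750
Squared deviations: 23.7656, 228.7656, 0.0156, 1.2656, 1.2656, 26.2656, 0.7656, 284.7656
Sum = 566.8750
Variance = 566.8750/8 = 70.8594

Variance = 70.8594


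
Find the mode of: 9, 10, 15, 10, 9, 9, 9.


Frequencies: 9:4, 10:2, 15:1
Max frequency = 4
Mode = 9

Mode = 9


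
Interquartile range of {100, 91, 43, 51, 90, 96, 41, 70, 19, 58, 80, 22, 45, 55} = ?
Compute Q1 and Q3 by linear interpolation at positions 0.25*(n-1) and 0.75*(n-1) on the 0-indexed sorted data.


Sorted: 19, 22, 41, 43, 45, 51, 55, 58, 70, 80, 90, 91, 96, 100
Q1 (25th %ile) = 43.5000
Q3 (75th %ile) = 87.5000
IQR = 87.5000 - 43.5000 = 44.0000

IQR = 44.0000


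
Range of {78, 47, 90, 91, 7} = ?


Max = 91, Min = 7
Range = 91 - 7 = 84

Range = 84


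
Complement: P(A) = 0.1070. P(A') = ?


P(not A) = 1 - 0.1070 = 0.8930

P(not A) = 0.8930


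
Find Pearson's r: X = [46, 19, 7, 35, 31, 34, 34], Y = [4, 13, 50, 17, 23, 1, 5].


Mean X = 29.4286, Mean Y = 16.1429
SD X = 11.721252, SD Y = 15.606121
Cov = -147.489796
r = -147.489796/(11.721252*15.606121) = -0.8063

r = -0.8063


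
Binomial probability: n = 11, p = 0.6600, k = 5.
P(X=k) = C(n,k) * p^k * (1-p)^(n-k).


C(11,5) = 462
p^5 = 0.125233
(1-p)^6 = 0.001545
P = 462 * 0.125233 * 0.001545 = 0.0894

P(X=5) = 0.0894


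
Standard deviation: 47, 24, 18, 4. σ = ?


Mean = 23.2500
Variance = 240.6875
SD = sqrt(240.6875) = 15.5141

SD = 15.5141


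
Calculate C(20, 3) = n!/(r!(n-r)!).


C(20,3) = 20!/(3! × 17!)
= 2432902008176640000/(6 × 355687428096000)
= 1140

C(20,3) = 1140


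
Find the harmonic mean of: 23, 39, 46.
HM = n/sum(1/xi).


Sum of reciprocals = 1/23 + 1/39 + 1/46 = 0.090858
HM = 3/0.090858 = 33.0184

HM = 33.0184


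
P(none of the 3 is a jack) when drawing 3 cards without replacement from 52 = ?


P(no jacks) = (48/52) × (47/51) × (46/50)
= 0.7826

P = 0.7826


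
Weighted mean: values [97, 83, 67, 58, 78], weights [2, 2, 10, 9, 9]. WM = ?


Numerator = 97*2 + 83*2 + 67*10 + 58*9 + 78*9 = 2254
Denominator = 2 + 2 + 10 + 9 + 9 = 32
WM = 2254/32 = 70.4375

WM = 70.4375


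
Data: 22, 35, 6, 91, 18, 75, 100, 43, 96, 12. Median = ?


Sorted: 6, 12, 18, 22, 35, 43, 75, 91, 96, 100
n = 10 (even)
Middle values: 35 and 43
Median = (35+43)/2 = 39.0000

Median = 39.0000


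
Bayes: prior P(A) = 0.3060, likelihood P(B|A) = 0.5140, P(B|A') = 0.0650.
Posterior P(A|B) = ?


P(B) = P(B|A)*P(A) + P(B|A')*P(A')
= 0.5140*0.3060 + 0.0650*0.6940
= 0.157284 + 0.045110 = 0.202394
P(A|B) = 0.157284/0.202394 = 0.7771

P(A|B) = 0.7771


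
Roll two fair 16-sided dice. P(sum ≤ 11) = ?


Total outcomes = 16×16 = 256
Favorable (sum ≤ 11): 55
P = 55/256 = 0.2148

P = 0.2148


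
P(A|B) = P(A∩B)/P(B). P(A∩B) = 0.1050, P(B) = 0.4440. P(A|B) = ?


P(A|B) = 0.1050/0.4440 = 0.2365

P(A|B) = 0.2365


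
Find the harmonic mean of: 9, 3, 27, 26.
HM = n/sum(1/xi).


Sum of reciprocals = 1/9 + 1/3 + 1/27 + 1/26 = 0.519943
HM = 4/0.519943 = 7.6932

HM = 7.6932


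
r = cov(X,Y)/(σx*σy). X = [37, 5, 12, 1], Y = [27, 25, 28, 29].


Mean X = 13.7500, Mean Y = 27.2500
SD X = 13.988835, SD Y = 1.479020
Cov = -2.437500
r = -2.437500/(13.988835*1.479020) = -0.1178

r = -0.1178


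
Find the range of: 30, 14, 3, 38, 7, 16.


Max = 38, Min = 3
Range = 38 - 3 = 35

Range = 35


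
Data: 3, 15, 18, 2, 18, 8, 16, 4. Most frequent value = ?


Frequencies: 2:1, 3:1, 4:1, 8:1, 15:1, 16:1, 18:2
Max frequency = 2
Mode = 18

Mode = 18


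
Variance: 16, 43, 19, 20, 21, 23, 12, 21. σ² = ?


Mean = 21.8750
Squared deviations: 34.5156, 446.2656, 8.2656, 3.5156, 0.7656, 1.2656, 97.5156, 0.7656
Sum = 592.8750
Variance = 592.8750/8 = 74.1094

Variance = 74.1094


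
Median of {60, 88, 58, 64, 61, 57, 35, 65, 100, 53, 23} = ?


Sorted: 23, 35, 53, 57, 58, 60, 61, 64, 65, 88, 100
n = 11 (odd)
Middle value = 60

Median = 60


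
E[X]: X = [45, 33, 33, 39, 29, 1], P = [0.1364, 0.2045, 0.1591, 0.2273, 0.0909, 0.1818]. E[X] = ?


E[X] = 45*0.1364 + 33*0.2045 + 33*0.1591 + 39*0.2273 + 29*0.0909 + 1*0.1818
= 6.1380 + 6.7485 + 5.2503 + 8.8647 + 2.6361 + 0.1818
= 29.8194

E[X] = 29.8194


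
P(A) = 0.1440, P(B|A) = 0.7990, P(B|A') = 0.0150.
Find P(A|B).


P(B) = P(B|A)*P(A) + P(B|A')*P(A')
= 0.7990*0.1440 + 0.0150*0.8560
= 0.115056 + 0.012840 = 0.127896
P(A|B) = 0.115056/0.127896 = 0.8996

P(A|B) = 0.8996


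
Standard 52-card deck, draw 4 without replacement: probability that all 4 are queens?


P(all queens) = (4/52) × (3/51) × (2/50) × (1/49)
= 3.6938e-06

P = 3.6938e-06


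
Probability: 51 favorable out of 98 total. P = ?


P = 51/98 = 0.5204

P = 0.5204


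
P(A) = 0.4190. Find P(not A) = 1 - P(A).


P(not A) = 1 - 0.4190 = 0.5810

P(not A) = 0.5810


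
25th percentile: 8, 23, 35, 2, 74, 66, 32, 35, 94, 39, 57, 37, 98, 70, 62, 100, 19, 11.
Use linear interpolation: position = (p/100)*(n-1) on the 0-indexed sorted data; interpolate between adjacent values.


Sorted: 2, 8, 11, 19, 23, 32, 35, 35, 37, 39, 57, 62, 66, 70, 74, 94, 98, 100
n = 18
Index = 25/100 * 17 = 4.2500
Lower = data[4] = 23, Upper = data[5] = 32
P25 = 23 + 0.2500*(9) = 25.2500

P25 = 25.2500


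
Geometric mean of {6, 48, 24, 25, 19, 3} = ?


Product = 6 × 48 × 24 × 25 × 19 × 3 = 9849600
GM = 9849600^(1/6) = 14.6410

GM = 14.6410


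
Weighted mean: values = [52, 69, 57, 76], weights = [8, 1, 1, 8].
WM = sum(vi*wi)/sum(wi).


Numerator = 52*8 + 69*1 + 57*1 + 76*8 = 1150
Denominator = 8 + 1 + 1 + 8 = 18
WM = 1150/18 = 63.8889

WM = 63.8889


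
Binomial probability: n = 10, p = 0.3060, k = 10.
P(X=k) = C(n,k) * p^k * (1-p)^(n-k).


C(10,10) = 1
p^10 = 7.198040e-06
(1-p)^0 = 1.000000
P = 1 * 7.198040e-06 * 1.000000 = 7.1980e-06

P(X=10) = 7.1980e-06


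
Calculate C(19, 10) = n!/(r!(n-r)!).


C(19,10) = 19!/(10! × 9!)
= 121645100408832000/(3628800 × 362880)
= 92378

C(19,10) = 92378


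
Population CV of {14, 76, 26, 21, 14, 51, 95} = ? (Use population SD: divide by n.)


Mean = 42.4286
SD = 30.0231
CV = (30.0231/42.4286)*100 = 70.7616%

CV = 70.7616%


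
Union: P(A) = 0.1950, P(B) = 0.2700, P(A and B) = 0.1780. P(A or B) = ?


P(A∪B) = 0.1950 + 0.2700 - 0.1780
= 0.4650 - 0.1780
= 0.2870

P(A∪B) = 0.2870


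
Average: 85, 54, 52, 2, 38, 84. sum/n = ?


Sum = 85 + 54 + 52 + 2 + 38 + 84 = 315
n = 6
Mean = 315/6 = 52.5000

Mean = 52.5000


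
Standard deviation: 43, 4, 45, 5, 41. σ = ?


Mean = 27.6000
Variance = 357.4400
SD = sqrt(357.4400) = 18.9061

SD = 18.9061


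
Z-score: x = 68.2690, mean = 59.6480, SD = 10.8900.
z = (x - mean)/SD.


z = (68.2690 - 59.6480)/10.8900
= 8.6210/10.8900
= 0.7916

z = 0.7916


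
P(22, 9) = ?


P(22,9) = 22!/13!
= 1124000727777607680000/6227020800
= 180503769600

P(22,9) = 180503769600


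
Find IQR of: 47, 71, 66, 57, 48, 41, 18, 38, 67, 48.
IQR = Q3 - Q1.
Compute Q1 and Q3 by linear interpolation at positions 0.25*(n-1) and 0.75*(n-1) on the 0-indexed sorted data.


Sorted: 18, 38, 41, 47, 48, 48, 57, 66, 67, 71
Q1 (25th %ile) = 42.5000
Q3 (75th %ile) = 63.7500
IQR = 63.7500 - 42.5000 = 21.2500

IQR = 21.2500


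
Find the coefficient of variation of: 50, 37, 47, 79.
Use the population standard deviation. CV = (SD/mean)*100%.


Mean = 53.2500
SD = 15.6265
CV = (15.6265/53.2500)*100 = 29.3455%

CV = 29.3455%


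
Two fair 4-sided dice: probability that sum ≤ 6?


Total outcomes = 4×4 = 16
Favorable (sum ≤ 6): 13
P = 13/16 = 0.8125

P = 0.8125


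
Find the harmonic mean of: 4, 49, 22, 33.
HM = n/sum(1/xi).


Sum of reciprocals = 1/4 + 1/49 + 1/22 + 1/33 = 0.346166
HM = 4/0.346166 = 11.5552

HM = 11.5552


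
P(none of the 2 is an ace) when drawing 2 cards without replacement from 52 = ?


P(no aces) = (48/52) × (47/51)
= 0.8507

P = 0.8507


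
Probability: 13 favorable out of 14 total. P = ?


P = 13/14 = 0.9286

P = 0.9286


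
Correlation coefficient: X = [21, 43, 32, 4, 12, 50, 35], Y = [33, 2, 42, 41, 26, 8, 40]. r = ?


Mean X = 28.1429, Mean Y = 27.4286
SD X = 15.375570, SD Y = 15.173823
Cov = -143.489796
r = -143.489796/(15.375570*15.173823) = -0.6150

r = -0.6150


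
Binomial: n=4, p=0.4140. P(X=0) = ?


C(4,0) = 1
p^0 = 1.000000
(1-p)^4 = 0.117921
P = 1 * 1.000000 * 0.117921 = 0.1179

P(X=0) = 0.1179


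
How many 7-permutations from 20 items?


P(20,7) = 20!/13!
= 2432902008176640000/6227020800
= 390700800

P(20,7) = 390700800


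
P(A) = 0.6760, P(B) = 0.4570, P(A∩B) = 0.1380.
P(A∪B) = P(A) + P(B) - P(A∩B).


P(A∪B) = 0.6760 + 0.4570 - 0.1380
= 1.1330 - 0.1380
= 0.9950

P(A∪B) = 0.9950


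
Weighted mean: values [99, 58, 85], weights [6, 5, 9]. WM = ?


Numerator = 99*6 + 58*5 + 85*9 = 1649
Denominator = 6 + 5 + 9 = 20
WM = 1649/20 = 82.4500

WM = 82.4500


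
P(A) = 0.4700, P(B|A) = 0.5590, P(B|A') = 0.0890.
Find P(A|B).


P(B) = P(B|A)*P(A) + P(B|A')*P(A')
= 0.5590*0.4700 + 0.0890*0.5300
= 0.262730 + 0.047170 = 0.309900
P(A|B) = 0.262730/0.309900 = 0.8478

P(A|B) = 0.8478


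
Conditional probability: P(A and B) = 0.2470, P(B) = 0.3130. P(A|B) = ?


P(A|B) = 0.2470/0.3130 = 0.7891

P(A|B) = 0.7891


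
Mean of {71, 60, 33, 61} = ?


Sum = 71 + 60 + 33 + 61 = 225
n = 4
Mean = 225/4 = 56.2500

Mean = 56.2500


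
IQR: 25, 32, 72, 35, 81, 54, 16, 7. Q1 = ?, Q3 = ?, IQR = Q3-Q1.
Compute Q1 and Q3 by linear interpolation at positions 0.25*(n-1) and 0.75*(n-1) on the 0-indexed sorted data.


Sorted: 7, 16, 25, 32, 35, 54, 72, 81
Q1 (25th %ile) = 22.7500
Q3 (75th %ile) = 58.5000
IQR = 58.5000 - 22.7500 = 35.7500

IQR = 35.7500


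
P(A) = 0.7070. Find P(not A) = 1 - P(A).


P(not A) = 1 - 0.7070 = 0.2930

P(not A) = 0.2930


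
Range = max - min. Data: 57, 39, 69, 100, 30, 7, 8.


Max = 100, Min = 7
Range = 100 - 7 = 93

Range = 93


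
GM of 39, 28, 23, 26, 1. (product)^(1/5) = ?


Product = 39 × 28 × 23 × 26 × 1 = 653016
GM = 653016^(1/5) = 14.5541

GM = 14.5541


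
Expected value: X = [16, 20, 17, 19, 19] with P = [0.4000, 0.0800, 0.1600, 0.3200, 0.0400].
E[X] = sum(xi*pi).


E[X] = 16*0.4000 + 20*0.0800 + 17*0.1600 + 19*0.3200 + 19*0.0400
= 6.4000 + 1.6000 + 2.7200 + 6.0800 + 0.7600
= 17.5600

E[X] = 17.5600


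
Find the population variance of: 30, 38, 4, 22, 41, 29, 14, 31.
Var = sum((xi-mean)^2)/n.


Mean = 26.1250
Squared deviations: 15.0156, 141.0156, 489.5156, 17.0156, 221.2656, 8.2656, 147.0156, 23.7656
Sum = 1062.8750
Variance = 1062.8750/8 = 132.8594

Variance = 132.8594


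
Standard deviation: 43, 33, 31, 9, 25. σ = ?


Mean = 28.2000
Variance = 125.7600
SD = sqrt(125.7600) = 11.2143

SD = 11.2143


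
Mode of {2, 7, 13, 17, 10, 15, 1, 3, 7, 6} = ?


Frequencies: 1:1, 2:1, 3:1, 6:1, 7:2, 10:1, 13:1, 15:1, 17:1
Max frequency = 2
Mode = 7

Mode = 7


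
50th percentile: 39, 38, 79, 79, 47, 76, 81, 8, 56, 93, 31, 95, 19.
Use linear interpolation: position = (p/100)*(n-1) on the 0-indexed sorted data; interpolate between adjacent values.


Sorted: 8, 19, 31, 38, 39, 47, 56, 76, 79, 79, 81, 93, 95
n = 13
Index = 50/100 * 12 = 6.0000
Lower = data[6] = 56, Upper = data[7] = 76
P50 = 56 + 0*(20) = 56.0000

P50 = 56.0000


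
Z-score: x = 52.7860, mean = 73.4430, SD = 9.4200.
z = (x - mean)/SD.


z = (52.7860 - 73.4430)/9.4200
= -20.6570/9.4200
= -2.1929

z = -2.1929


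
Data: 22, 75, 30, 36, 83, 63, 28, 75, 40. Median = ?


Sorted: 22, 28, 30, 36, 40, 63, 75, 75, 83
n = 9 (odd)
Middle value = 40

Median = 40


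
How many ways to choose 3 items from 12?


C(12,3) = 12!/(3! × 9!)
= 479001600/(6 × 362880)
= 220

C(12,3) = 220


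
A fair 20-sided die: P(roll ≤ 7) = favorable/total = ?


Favorable outcomes (roll ≤ 7): 7
Total outcomes = 20
P = 7/20 = 0.3500

P = 0.3500


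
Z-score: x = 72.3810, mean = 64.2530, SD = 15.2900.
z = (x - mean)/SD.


z = (72.3810 - 64.2530)/15.2900
= 8.1280/15.2900
= 0.5316

z = 0.5316


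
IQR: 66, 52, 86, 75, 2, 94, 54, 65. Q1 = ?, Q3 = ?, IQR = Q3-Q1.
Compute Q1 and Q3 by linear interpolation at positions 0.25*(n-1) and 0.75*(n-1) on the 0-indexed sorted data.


Sorted: 2, 52, 54, 65, 66, 75, 86, 94
Q1 (25th %ile) = 53.5000
Q3 (75th %ile) = 77.7500
IQR = 77.7500 - 53.5000 = 24.2500

IQR = 24.2500


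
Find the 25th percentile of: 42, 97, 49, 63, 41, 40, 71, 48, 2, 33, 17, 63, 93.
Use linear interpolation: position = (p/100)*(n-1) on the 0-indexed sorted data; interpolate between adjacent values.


Sorted: 2, 17, 33, 40, 41, 42, 48, 49, 63, 63, 71, 93, 97
n = 13
Index = 25/100 * 12 = 3.0000
Lower = data[3] = 40, Upper = data[4] = 41
P25 = 40 + 0*(1) = 40.0000

P25 = 40.0000


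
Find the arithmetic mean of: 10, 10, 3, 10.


Sum = 10 + 10 + 3 + 10 = 33
n = 4
Mean = 33/4 = 8.2500

Mean = 8.2500


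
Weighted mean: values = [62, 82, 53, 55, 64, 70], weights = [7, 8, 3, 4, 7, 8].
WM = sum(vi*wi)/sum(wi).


Numerator = 62*7 + 82*8 + 53*3 + 55*4 + 64*7 + 70*8 = 2477
Denominator = 7 + 8 + 3 + 4 + 7 + 8 = 37
WM = 2477/37 = 66.9459

WM = 66.9459


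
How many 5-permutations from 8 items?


P(8,5) = 8!/3!
= 40320/6
= 6720

P(8,5) = 6720


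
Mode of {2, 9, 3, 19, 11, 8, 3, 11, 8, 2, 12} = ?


Frequencies: 2:2, 3:2, 8:2, 9:1, 11:2, 12:1, 19:1
Max frequency = 2
Mode = 2, 3, 8, 11

Mode = 2, 3, 8, 11


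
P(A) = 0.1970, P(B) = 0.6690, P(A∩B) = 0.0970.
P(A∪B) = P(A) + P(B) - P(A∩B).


P(A∪B) = 0.1970 + 0.6690 - 0.0970
= 0.8660 - 0.0970
= 0.7690

P(A∪B) = 0.7690


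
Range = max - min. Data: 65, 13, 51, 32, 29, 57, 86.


Max = 86, Min = 13
Range = 86 - 13 = 73

Range = 73


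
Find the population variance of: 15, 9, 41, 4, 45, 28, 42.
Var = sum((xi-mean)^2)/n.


Mean = 26.2857
Squared deviations: 127.3673, 298.7959, 216.5102, 496.6531, 350.2245, 2.9388, 246.9388
Sum = 1739.4286
Variance = 1739.4286/7 = 248.4898

Variance = 248.4898


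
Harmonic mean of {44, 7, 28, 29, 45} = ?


Sum of reciprocals = 1/44 + 1/7 + 1/28 + 1/29 + 1/45 = 0.258004
HM = 5/0.258004 = 19.3796

HM = 19.3796


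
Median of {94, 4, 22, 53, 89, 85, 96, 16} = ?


Sorted: 4, 16, 22, 53, 85, 89, 94, 96
n = 8 (even)
Middle values: 53 and 85
Median = (53+85)/2 = 69.0000

Median = 69.0000


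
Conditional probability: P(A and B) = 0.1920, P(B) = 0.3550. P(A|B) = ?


P(A|B) = 0.1920/0.3550 = 0.5408

P(A|B) = 0.5408


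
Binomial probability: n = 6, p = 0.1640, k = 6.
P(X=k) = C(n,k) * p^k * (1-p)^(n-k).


C(6,6) = 1
p^6 = 1.945643e-05
(1-p)^0 = 1.000000
P = 1 * 1.945643e-05 * 1.000000 = 1.9456e-05

P(X=6) = 1.9456e-05


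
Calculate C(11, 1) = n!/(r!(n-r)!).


C(11,1) = 11!/(1! × 10!)
= 39916800/(1 × 3628800)
= 11

C(11,1) = 11


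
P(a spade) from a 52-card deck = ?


13 spades in 52 cards
P = 13/52 = 0.2500

P = 0.2500


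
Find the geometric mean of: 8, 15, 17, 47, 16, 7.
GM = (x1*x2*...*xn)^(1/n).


Product = 8 × 15 × 17 × 47 × 16 × 7 = 10738560
GM = 10738560^(1/6) = 14.8533

GM = 14.8533


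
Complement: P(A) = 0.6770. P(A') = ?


P(not A) = 1 - 0.6770 = 0.3230

P(not A) = 0.3230


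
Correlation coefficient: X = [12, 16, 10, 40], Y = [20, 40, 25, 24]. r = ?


Mean X = 19.5000, Mean Y = 27.2500
SD X = 12.031209, SD Y = 7.595229
Cov = -8.875000
r = -8.875000/(12.031209*7.595229) = -0.0971

r = -0.0971


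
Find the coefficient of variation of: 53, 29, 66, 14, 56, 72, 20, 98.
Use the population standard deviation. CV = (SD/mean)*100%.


Mean = 51.0000
SD = 26.7348
CV = (26.7348/51.0000)*100 = 52.4212%

CV = 52.4212%


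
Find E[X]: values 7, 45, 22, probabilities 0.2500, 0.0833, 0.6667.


E[X] = 7*0.2500 + 45*0.0833 + 22*0.6667
= 1.7500 + 3.7485 + 14.6674
= 20.1659

E[X] = 20.1659


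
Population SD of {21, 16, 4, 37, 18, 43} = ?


Mean = 23.1667
Variance = 172.4722
SD = sqrt(172.4722) = 13.1329

SD = 13.1329


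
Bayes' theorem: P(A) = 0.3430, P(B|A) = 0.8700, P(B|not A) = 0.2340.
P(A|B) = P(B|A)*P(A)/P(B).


P(B) = P(B|A)*P(A) + P(B|A')*P(A')
= 0.8700*0.3430 + 0.2340*0.6570
= 0.298410 + 0.153738 = 0.452148
P(A|B) = 0.298410/0.452148 = 0.6600

P(A|B) = 0.6600


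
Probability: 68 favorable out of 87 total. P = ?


P = 68/87 = 0.7816

P = 0.7816


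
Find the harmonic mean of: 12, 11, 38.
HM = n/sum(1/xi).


Sum of reciprocals = 1/12 + 1/11 + 1/38 = 0.200558
HM = 3/0.200558 = 14.9583

HM = 14.9583


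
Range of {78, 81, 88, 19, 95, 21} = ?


Max = 95, Min = 19
Range = 95 - 19 = 76

Range = 76


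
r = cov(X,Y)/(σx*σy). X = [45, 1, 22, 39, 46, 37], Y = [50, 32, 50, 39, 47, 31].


Mean X = 31.6667, Mean Y = 41.5000
SD X = 15.807874, SD Y = 7.973916
Cov = 54.500000
r = 54.500000/(15.807874*7.973916) = 0.4324

r = 0.4324


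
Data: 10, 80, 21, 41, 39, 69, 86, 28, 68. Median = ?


Sorted: 10, 21, 28, 39, 41, 68, 69, 80, 86
n = 9 (odd)
Middle value = 41

Median = 41


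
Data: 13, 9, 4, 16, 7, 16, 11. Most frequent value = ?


Frequencies: 4:1, 7:1, 9:1, 11:1, 13:1, 16:2
Max frequency = 2
Mode = 16

Mode = 16


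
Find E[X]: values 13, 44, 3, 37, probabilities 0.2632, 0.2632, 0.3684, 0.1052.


E[X] = 13*0.2632 + 44*0.2632 + 3*0.3684 + 37*0.1052
= 3.4216 + 11.5808 + 1.1052 + 3.8924
= 20.0000

E[X] = 20.0000


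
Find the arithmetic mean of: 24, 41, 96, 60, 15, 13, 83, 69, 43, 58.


Sum = 24 + 41 + 96 + 60 + 15 + 13 + 83 + 69 + 43 + 58 = 502
n = 10
Mean = 502/10 = 50.2000

Mean = 50.2000


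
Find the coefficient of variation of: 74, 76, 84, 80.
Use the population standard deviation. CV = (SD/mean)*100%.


Mean = 78.5000
SD = 3.8406
CV = (3.8406/78.5000)*100 = 4.8924%

CV = 4.8924%


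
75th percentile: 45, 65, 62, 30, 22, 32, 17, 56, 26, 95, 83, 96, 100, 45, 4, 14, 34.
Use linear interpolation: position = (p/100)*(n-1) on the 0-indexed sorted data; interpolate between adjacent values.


Sorted: 4, 14, 17, 22, 26, 30, 32, 34, 45, 45, 56, 62, 65, 83, 95, 96, 100
n = 17
Index = 75/100 * 16 = 12.0000
Lower = data[12] = 65, Upper = data[13] = 83
P75 = 65 + 0*(18) = 65.0000

P75 = 65.0000


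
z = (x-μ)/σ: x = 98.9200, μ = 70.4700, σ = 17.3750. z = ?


z = (98.9200 - 70.4700)/17.3750
= 28.4500/17.3750
= 1.6374

z = 1.6374


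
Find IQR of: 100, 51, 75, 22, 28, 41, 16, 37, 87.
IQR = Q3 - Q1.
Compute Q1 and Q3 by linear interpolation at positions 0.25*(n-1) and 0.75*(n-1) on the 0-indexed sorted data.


Sorted: 16, 22, 28, 37, 41, 51, 75, 87, 100
Q1 (25th %ile) = 28.0000
Q3 (75th %ile) = 75.0000
IQR = 75.0000 - 28.0000 = 47.0000

IQR = 47.0000


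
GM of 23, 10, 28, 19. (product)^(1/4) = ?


Product = 23 × 10 × 28 × 19 = 122360
GM = 122360^(1/4) = 18.7029

GM = 18.7029


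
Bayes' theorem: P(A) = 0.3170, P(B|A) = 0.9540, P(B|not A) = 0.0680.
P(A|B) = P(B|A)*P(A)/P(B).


P(B) = P(B|A)*P(A) + P(B|A')*P(A')
= 0.9540*0.3170 + 0.0680*0.6830
= 0.302418 + 0.046444 = 0.348862
P(A|B) = 0.302418/0.348862 = 0.8669

P(A|B) = 0.8669


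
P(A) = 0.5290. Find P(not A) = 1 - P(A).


P(not A) = 1 - 0.5290 = 0.4710

P(not A) = 0.4710


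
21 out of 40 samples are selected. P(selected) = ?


P = 21/40 = 0.5250

P = 0.5250


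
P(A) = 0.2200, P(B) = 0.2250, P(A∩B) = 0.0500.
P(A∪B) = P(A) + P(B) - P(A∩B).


P(A∪B) = 0.2200 + 0.2250 - 0.0500
= 0.4450 - 0.0500
= 0.3950

P(A∪B) = 0.3950


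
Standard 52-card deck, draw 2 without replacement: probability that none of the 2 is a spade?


P(no spades) = (39/52) × (38/51)
= 0.5588

P = 0.5588


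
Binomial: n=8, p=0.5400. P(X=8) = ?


C(8,8) = 1
p^8 = 0.007230
(1-p)^0 = 1.000000
P = 1 * 0.007230 * 1.000000 = 0.0072

P(X=8) = 0.0072


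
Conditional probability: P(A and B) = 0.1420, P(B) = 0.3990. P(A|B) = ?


P(A|B) = 0.1420/0.3990 = 0.3559

P(A|B) = 0.3559


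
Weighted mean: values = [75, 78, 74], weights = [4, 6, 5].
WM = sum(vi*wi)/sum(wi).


Numerator = 75*4 + 78*6 + 74*5 = 1138
Denominator = 4 + 6 + 5 = 15
WM = 1138/15 = 75.8667

WM = 75.8667


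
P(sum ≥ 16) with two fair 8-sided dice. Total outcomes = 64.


Total outcomes = 8×8 = 64
Favorable (sum ≥ 16): 1
P = 1/64 = 0.0156

P = 0.0156


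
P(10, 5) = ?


P(10,5) = 10!/5!
= 3628800/120
= 30240

P(10,5) = 30240


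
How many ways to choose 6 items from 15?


C(15,6) = 15!/(6! × 9!)
= 1307674368000/(720 × 362880)
= 5005

C(15,6) = 5005


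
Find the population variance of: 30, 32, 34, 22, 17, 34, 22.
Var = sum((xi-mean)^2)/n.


Mean = 27.2857
Squared deviations: 7.3673, 22.2245, 45.0816, 27.9388, 105.7959, 45.0816, 27.9388
Sum = 281.4286
Variance = 281.4286/7 = 40.2041

Variance = 40.2041


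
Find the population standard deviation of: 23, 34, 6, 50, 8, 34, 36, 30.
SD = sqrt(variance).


Mean = 27.6250
Variance = 191.4844
SD = sqrt(191.4844) = 13.8378

SD = 13.8378


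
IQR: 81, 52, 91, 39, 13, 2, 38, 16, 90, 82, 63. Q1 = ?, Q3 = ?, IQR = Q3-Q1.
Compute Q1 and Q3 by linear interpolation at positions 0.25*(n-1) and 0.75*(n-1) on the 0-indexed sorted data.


Sorted: 2, 13, 16, 38, 39, 52, 63, 81, 82, 90, 91
Q1 (25th %ile) = 27.0000
Q3 (75th %ile) = 81.5000
IQR = 81.5000 - 27.0000 = 54.5000

IQR = 54.5000


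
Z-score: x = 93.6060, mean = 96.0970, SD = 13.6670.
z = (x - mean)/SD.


z = (93.6060 - 96.0970)/13.6670
= -2.4910/13.6670
= -0.1823

z = -0.1823


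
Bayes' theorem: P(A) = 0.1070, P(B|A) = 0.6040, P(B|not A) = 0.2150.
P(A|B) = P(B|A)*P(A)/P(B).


P(B) = P(B|A)*P(A) + P(B|A')*P(A')
= 0.6040*0.1070 + 0.2150*0.8930
= 0.064628 + 0.191995 = 0.256623
P(A|B) = 0.064628/0.256623 = 0.2518

P(A|B) = 0.2518


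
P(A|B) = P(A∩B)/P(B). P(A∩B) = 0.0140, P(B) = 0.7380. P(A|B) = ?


P(A|B) = 0.0140/0.7380 = 0.0190

P(A|B) = 0.0190


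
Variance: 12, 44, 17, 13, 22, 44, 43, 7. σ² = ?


Mean = 25.2500
Squared deviations: 175.5625, 351.5625, 68.0625, 150.0625, 10.5625, 351.5625, 315.0625, 333.0625
Sum = 1755.5000
Variance = 1755.5000/8 = 219.4375

Variance = 219.4375


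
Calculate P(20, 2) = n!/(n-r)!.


P(20,2) = 20!/18!
= 2432902008176640000/6402373705728000
= 380

P(20,2) = 380


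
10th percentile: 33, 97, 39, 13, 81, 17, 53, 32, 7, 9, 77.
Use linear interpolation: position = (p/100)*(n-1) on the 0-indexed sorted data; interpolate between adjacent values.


Sorted: 7, 9, 13, 17, 32, 33, 39, 53, 77, 81, 97
n = 11
Index = 10/100 * 10 = 1.0000
Lower = data[1] = 9, Upper = data[2] = 13
P10 = 9 + 0*(4) = 9.0000

P10 = 9.0000


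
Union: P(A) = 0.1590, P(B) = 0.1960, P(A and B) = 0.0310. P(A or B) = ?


P(A∪B) = 0.1590 + 0.1960 - 0.0310
= 0.3550 - 0.0310
= 0.3240

P(A∪B) = 0.3240


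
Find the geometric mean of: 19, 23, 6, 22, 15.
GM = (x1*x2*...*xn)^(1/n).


Product = 19 × 23 × 6 × 22 × 15 = 865260
GM = 865260^(1/5) = 15.3968

GM = 15.3968


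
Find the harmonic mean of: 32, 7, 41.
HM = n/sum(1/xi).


Sum of reciprocals = 1/32 + 1/7 + 1/41 = 0.198497
HM = 3/0.198497 = 15.1135

HM = 15.1135


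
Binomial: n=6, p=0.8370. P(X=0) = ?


C(6,0) = 1
p^0 = 1.000000
(1-p)^6 = 1.875537e-05
P = 1 * 1.000000 * 1.875537e-05 = 1.8755e-05

P(X=0) = 1.8755e-05


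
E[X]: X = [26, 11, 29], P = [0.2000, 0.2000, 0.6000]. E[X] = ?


E[X] = 26*0.2000 + 11*0.2000 + 29*0.6000
= 5.2000 + 2.2000 + 17.4000
= 24.8000

E[X] = 24.8000


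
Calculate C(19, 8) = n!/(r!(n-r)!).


C(19,8) = 19!/(8! × 11!)
= 121645100408832000/(40320 × 39916800)
= 75582

C(19,8) = 75582


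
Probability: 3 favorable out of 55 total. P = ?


P = 3/55 = 0.0545

P = 0.0545


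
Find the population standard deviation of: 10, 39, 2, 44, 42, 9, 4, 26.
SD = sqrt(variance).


Mean = 22.0000
Variance = 278.2500
SD = sqrt(278.2500) = 16.6808

SD = 16.6808


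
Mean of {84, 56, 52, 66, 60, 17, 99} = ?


Sum = 84 + 56 + 52 + 66 + 60 + 17 + 99 = 434
n = 7
Mean = 434/7 = 62.0000

Mean = 62.0000


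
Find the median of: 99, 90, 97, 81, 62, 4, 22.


Sorted: 4, 22, 62, 81, 90, 97, 99
n = 7 (odd)
Middle value = 81

Median = 81


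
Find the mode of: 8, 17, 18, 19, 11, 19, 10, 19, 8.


Frequencies: 8:2, 10:1, 11:1, 17:1, 18:1, 19:3
Max frequency = 3
Mode = 19

Mode = 19


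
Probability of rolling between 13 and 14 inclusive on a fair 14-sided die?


Favorable outcomes (13 ≤ roll ≤ 14): 2
Total outcomes = 14
P = 2/14 = 0.1429

P = 0.1429


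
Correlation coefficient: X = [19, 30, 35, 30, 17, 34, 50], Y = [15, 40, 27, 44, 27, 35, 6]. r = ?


Mean X = 30.7143, Mean Y = 27.7143
SD X = 10.194036, SD Y = 12.555184
Cov = -37.081633
r = -37.081633/(10.194036*12.555184) = -0.2897

r = -0.2897


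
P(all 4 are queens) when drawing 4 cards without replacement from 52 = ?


P(all queens) = (4/52) × (3/51) × (2/50) × (1/49)
= 3.6938e-06

P = 3.6938e-06


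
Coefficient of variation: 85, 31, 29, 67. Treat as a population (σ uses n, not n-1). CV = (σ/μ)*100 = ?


Mean = 53.0000
SD = 23.8747
CV = (23.8747/53.0000)*100 = 45.0466%

CV = 45.0466%


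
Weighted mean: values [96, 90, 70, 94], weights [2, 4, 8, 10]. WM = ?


Numerator = 96*2 + 90*4 + 70*8 + 94*10 = 2052
Denominator = 2 + 4 + 8 + 10 = 24
WM = 2052/24 = 85.5000

WM = 85.5000


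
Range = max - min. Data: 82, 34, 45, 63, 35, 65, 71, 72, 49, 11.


Max = 82, Min = 11
Range = 82 - 11 = 71

Range = 71


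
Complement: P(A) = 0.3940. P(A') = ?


P(not A) = 1 - 0.3940 = 0.6060

P(not A) = 0.6060


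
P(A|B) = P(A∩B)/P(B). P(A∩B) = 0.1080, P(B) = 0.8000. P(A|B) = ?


P(A|B) = 0.1080/0.8000 = 0.1350

P(A|B) = 0.1350


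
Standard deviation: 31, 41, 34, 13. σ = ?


Mean = 29.7500
Variance = 106.6875
SD = sqrt(106.6875) = 10.3290

SD = 10.3290


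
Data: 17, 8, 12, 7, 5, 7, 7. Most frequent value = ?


Frequencies: 5:1, 7:3, 8:1, 12:1, 17:1
Max frequency = 3
Mode = 7

Mode = 7


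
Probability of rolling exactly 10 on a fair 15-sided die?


Favorable outcomes (roll = 10): 1
Total outcomes = 15
P = 1/15 = 0.0667

P = 0.0667


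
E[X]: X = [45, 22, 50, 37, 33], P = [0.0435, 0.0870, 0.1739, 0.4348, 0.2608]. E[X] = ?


E[X] = 45*0.0435 + 22*0.0870 + 50*0.1739 + 37*0.4348 + 33*0.2608
= 1.9575 + 1.9140 + 8.6950 + 16.0876 + 8.6064
= 37.2605

E[X] = 37.2605


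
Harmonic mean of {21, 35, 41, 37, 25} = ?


Sum of reciprocals = 1/21 + 1/35 + 1/41 + 1/37 + 1/25 = 0.167608
HM = 5/0.167608 = 29.8316

HM = 29.8316


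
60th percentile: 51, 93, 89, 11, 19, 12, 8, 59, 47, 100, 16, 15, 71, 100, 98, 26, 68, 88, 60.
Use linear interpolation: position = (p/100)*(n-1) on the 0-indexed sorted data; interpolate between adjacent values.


Sorted: 8, 11, 12, 15, 16, 19, 26, 47, 51, 59, 60, 68, 71, 88, 89, 93, 98, 100, 100
n = 19
Index = 60/100 * 18 = 10.8000
Lower = data[10] = 60, Upper = data[11] = 68
P60 = 60 + 0.8000*(8) = 66.4000

P60 = 66.4000


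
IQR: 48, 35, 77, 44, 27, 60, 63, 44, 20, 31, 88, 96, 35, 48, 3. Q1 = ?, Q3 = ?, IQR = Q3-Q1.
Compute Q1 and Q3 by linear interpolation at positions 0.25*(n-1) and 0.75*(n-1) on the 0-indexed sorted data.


Sorted: 3, 20, 27, 31, 35, 35, 44, 44, 48, 48, 60, 63, 77, 88, 96
Q1 (25th %ile) = 33.0000
Q3 (75th %ile) = 61.5000
IQR = 61.5000 - 33.0000 = 28.5000

IQR = 28.5000


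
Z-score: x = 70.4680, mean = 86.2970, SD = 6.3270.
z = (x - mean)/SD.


z = (70.4680 - 86.2970)/6.3270
= -15.8290/6.3270
= -2.5018

z = -2.5018


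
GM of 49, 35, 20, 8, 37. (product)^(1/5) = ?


Product = 49 × 35 × 20 × 8 × 37 = 10152800
GM = 10152800^(1/5) = 25.1952

GM = 25.1952


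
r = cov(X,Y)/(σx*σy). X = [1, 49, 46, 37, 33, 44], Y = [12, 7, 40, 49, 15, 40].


Mean X = 35.0000, Mean Y = 27.1667
SD X = 16.134848, SD Y = 16.283086
Cov = 93.000000
r = 93.000000/(16.134848*16.283086) = 0.3540

r = 0.3540


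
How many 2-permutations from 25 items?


P(25,2) = 25!/23!
= 15511210043330985984000000/25852016738884976640000
= 600

P(25,2) = 600


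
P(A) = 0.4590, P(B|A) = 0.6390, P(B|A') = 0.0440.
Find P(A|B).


P(B) = P(B|A)*P(A) + P(B|A')*P(A')
= 0.6390*0.4590 + 0.0440*0.5410
= 0.293301 + 0.023804 = 0.317105
P(A|B) = 0.293301/0.317105 = 0.9249

P(A|B) = 0.9249


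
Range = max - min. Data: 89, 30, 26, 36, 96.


Max = 96, Min = 26
Range = 96 - 26 = 70

Range = 70


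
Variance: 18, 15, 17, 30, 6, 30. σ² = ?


Mean = 19.3333
Squared deviations: 1.7778, 18.7778, 5.4444, 113.7778, 177.7778, 113.7778
Sum = 431.3333
Variance = 431.3333/6 = 71.8889

Variance = 71.8889


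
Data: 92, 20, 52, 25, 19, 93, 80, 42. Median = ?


Sorted: 19, 20, 25, 42, 52, 80, 92, 93
n = 8 (even)
Middle values: 42 and 52
Median = (42+52)/2 = 47.0000

Median = 47.0000


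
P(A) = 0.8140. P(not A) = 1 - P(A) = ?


P(not A) = 1 - 0.8140 = 0.1860

P(not A) = 0.1860


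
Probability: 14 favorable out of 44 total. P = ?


P = 14/44 = 0.3182

P = 0.3182


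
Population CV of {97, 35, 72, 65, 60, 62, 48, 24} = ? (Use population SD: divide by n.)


Mean = 57.8750
SD = 21.1272
CV = (21.1272/57.8750)*100 = 36.5049%

CV = 36.5049%


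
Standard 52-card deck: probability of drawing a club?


13 clubs in 52 cards
P = 13/52 = 0.2500

P = 0.2500


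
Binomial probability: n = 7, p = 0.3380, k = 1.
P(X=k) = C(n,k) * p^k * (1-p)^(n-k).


C(7,1) = 7
p^1 = 0.338000
(1-p)^6 = 0.084168
P = 7 * 0.338000 * 0.084168 = 0.1991

P(X=1) = 0.1991


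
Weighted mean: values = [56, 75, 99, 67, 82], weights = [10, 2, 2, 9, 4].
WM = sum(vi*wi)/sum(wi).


Numerator = 56*10 + 75*2 + 99*2 + 67*9 + 82*4 = 1839
Denominator = 10 + 2 + 2 + 9 + 4 = 27
WM = 1839/27 = 68.1111

WM = 68.1111


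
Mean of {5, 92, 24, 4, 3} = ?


Sum = 5 + 92 + 24 + 4 + 3 = 128
n = 5
Mean = 128/5 = 25.6000

Mean = 25.6000


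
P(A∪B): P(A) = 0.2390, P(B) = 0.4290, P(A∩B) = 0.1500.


P(A∪B) = 0.2390 + 0.4290 - 0.1500
= 0.6680 - 0.1500
= 0.5180

P(A∪B) = 0.5180


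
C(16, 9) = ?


C(16,9) = 16!/(9! × 7!)
= 20922789888000/(362880 × 5040)
= 11440

C(16,9) = 11440


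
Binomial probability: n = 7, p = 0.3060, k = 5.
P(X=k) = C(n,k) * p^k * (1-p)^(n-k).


C(7,5) = 21
p^5 = 0.002683
(1-p)^2 = 0.481636
P = 21 * 0.002683 * 0.481636 = 0.0271

P(X=5) = 0.0271


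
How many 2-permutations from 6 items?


P(6,2) = 6!/4!
= 720/24
= 30

P(6,2) = 30


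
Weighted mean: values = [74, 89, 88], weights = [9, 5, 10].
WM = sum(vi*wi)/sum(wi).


Numerator = 74*9 + 89*5 + 88*10 = 1991
Denominator = 9 + 5 + 10 = 24
WM = 1991/24 = 82.9583

WM = 82.9583


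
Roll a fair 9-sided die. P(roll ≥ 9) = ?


Favorable outcomes (roll ≥ 9): 1
Total outcomes = 9
P = 1/9 = 0.1111

P = 0.1111


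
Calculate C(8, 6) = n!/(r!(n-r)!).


C(8,6) = 8!/(6! × 2!)
= 40320/(720 × 2)
= 28

C(8,6) = 28


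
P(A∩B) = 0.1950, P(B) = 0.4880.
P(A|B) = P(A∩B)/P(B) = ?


P(A|B) = 0.1950/0.4880 = 0.3996

P(A|B) = 0.3996


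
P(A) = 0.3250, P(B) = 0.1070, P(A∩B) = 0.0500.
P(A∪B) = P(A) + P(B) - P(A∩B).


P(A∪B) = 0.3250 + 0.1070 - 0.0500
= 0.4320 - 0.0500
= 0.3820

P(A∪B) = 0.3820


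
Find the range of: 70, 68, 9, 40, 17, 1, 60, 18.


Max = 70, Min = 1
Range = 70 - 1 = 69

Range = 69


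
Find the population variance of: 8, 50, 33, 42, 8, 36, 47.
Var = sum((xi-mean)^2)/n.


Mean = 32.0000
Squared deviations: 576.0000, 324.0000, 1.0000, 100.0000, 576.0000, 16.0000, 225.0000
Sum = 1818.0000
Variance = 1818.0000/7 = 259.7143

Variance = 259.7143


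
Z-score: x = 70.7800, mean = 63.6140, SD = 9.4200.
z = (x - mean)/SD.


z = (70.7800 - 63.6140)/9.4200
= 7.1660/9.4200
= 0.7607

z = 0.7607


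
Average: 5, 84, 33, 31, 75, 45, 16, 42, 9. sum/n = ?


Sum = 5 + 84 + 33 + 31 + 75 + 45 + 16 + 42 + 9 = 340
n = 9
Mean = 340/9 = 37.7778

Mean = 37.7778


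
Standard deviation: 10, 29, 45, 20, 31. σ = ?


Mean = 27.0000
Variance = 136.4000
SD = sqrt(136.4000) = 11.6790

SD = 11.6790


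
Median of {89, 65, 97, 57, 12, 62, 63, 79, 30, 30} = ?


Sorted: 12, 30, 30, 57, 62, 63, 65, 79, 89, 97
n = 10 (even)
Middle values: 62 and 63
Median = (62+63)/2 = 62.5000

Median = 62.5000


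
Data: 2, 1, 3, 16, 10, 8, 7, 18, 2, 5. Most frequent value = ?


Frequencies: 1:1, 2:2, 3:1, 5:1, 7:1, 8:1, 10:1, 16:1, 18:1
Max frequency = 2
Mode = 2

Mode = 2


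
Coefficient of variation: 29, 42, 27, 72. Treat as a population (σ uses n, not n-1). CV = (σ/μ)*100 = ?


Mean = 42.5000
SD = 17.9792
CV = (17.9792/42.5000)*100 = 42.3039%

CV = 42.3039%


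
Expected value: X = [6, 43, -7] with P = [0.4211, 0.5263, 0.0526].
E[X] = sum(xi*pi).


E[X] = 6*0.4211 + 43*0.5263 - 7*0.0526
= 2.5266 + 22.6309 - 0.3682
= 24.7893

E[X] = 24.7893


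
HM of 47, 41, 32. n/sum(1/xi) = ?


Sum of reciprocals = 1/47 + 1/41 + 1/32 = 0.076917
HM = 3/0.076917 = 39.0032

HM = 39.0032


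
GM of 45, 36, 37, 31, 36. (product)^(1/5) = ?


Product = 45 × 36 × 37 × 31 × 36 = 66893040
GM = 66893040^(1/5) = 36.7347

GM = 36.7347


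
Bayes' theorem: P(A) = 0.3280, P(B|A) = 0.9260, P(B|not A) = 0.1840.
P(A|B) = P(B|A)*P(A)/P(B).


P(B) = P(B|A)*P(A) + P(B|A')*P(A')
= 0.9260*0.3280 + 0.1840*0.6720
= 0.303728 + 0.123648 = 0.427376
P(A|B) = 0.303728/0.427376 = 0.7107

P(A|B) = 0.7107


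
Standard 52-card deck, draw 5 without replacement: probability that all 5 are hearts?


P(all hearts) = (13/52) × (12/51) × (11/50) × (10/49) × (9/48)
= 0.0005

P = 0.0005


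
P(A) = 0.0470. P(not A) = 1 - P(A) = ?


P(not A) = 1 - 0.0470 = 0.9530

P(not A) = 0.9530


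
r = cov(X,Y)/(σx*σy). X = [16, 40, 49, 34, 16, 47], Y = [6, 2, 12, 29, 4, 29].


Mean X = 33.6667, Mean Y = 13.6667
SD X = 13.399834, SD Y = 11.264497
Cov = 69.388889
r = 69.388889/(13.399834*11.264497) = 0.4597

r = 0.4597


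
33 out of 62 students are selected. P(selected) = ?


P = 33/62 = 0.5323

P = 0.5323


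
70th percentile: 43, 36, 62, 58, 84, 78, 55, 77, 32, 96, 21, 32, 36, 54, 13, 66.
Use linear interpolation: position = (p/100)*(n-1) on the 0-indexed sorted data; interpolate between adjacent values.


Sorted: 13, 21, 32, 32, 36, 36, 43, 54, 55, 58, 62, 66, 77, 78, 84, 96
n = 16
Index = 70/100 * 15 = 10.5000
Lower = data[10] = 62, Upper = data[11] = 66
P70 = 62 + 0.5000*(4) = 64.0000

P70 = 64.0000


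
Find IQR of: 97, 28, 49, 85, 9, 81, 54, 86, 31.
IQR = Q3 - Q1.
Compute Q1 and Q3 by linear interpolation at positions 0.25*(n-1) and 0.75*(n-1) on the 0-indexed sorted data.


Sorted: 9, 28, 31, 49, 54, 81, 85, 86, 97
Q1 (25th %ile) = 31.0000
Q3 (75th %ile) = 85.0000
IQR = 85.0000 - 31.0000 = 54.0000

IQR = 54.0000


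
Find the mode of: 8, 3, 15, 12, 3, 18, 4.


Frequencies: 3:2, 4:1, 8:1, 12:1, 15:1, 18:1
Max frequency = 2
Mode = 3

Mode = 3


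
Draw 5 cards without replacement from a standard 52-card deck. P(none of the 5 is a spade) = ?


P(no spades) = (39/52) × (38/51) × (37/50) × (36/49) × (35/48)
= 0.2215

P = 0.2215


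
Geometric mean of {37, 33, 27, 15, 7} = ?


Product = 37 × 33 × 27 × 15 × 7 = 3461535
GM = 3461535^(1/5) = 20.3167

GM = 20.3167


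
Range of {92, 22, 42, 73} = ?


Max = 92, Min = 22
Range = 92 - 22 = 70

Range = 70


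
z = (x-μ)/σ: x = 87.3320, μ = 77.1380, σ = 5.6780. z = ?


z = (87.3320 - 77.1380)/5.6780
= 10.1940/5.6780
= 1.7954

z = 1.7954


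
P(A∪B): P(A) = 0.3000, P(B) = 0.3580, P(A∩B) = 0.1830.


P(A∪B) = 0.3000 + 0.3580 - 0.1830
= 0.6580 - 0.1830
= 0.4750

P(A∪B) = 0.4750


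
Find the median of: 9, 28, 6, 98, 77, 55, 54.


Sorted: 6, 9, 28, 54, 55, 77, 98
n = 7 (odd)
Middle value = 54

Median = 54


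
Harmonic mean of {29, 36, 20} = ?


Sum of reciprocals = 1/29 + 1/36 + 1/20 = 0.112261
HM = 3/0.112261 = 26.7235

HM = 26.7235


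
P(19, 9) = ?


P(19,9) = 19!/10!
= 121645100408832000/3628800
= 33522128640

P(19,9) = 33522128640


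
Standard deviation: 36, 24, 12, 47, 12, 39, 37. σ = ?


Mean = 29.5714
Variance = 162.5306
SD = sqrt(162.5306) = 12.7487

SD = 12.7487


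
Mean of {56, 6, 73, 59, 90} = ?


Sum = 56 + 6 + 73 + 59 + 90 = 284
n = 5
Mean = 284/5 = 56.8000

Mean = 56.8000


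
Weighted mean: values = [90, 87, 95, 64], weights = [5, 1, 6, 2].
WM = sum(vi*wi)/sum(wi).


Numerator = 90*5 + 87*1 + 95*6 + 64*2 = 1235
Denominator = 5 + 1 + 6 + 2 = 14
WM = 1235/14 = 88.2143

WM = 88.2143


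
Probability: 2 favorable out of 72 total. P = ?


P = 2/72 = 0.0278

P = 0.0278


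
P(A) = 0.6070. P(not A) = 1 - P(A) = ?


P(not A) = 1 - 0.6070 = 0.3930

P(not A) = 0.3930


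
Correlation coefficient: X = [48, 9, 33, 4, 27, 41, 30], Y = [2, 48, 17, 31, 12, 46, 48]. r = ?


Mean X = 27.4286, Mean Y = 29.1429
SD X = 14.802096, SD Y = 17.634613
Cov = -104.632653
r = -104.632653/(14.802096*17.634613) = -0.4008

r = -0.4008


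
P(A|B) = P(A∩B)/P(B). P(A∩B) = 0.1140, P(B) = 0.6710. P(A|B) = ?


P(A|B) = 0.1140/0.6710 = 0.1699

P(A|B) = 0.1699


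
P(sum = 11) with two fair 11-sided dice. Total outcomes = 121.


Total outcomes = 11×11 = 121
Favorable (sum = 11): 10
P = 10/121 = 0.0826

P = 0.0826


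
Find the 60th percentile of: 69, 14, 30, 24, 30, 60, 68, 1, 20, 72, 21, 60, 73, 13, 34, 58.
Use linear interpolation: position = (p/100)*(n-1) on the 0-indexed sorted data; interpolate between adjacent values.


Sorted: 1, 13, 14, 20, 21, 24, 30, 30, 34, 58, 60, 60, 68, 69, 72, 73
n = 16
Index = 60/100 * 15 = 9.0000
Lower = data[9] = 58, Upper = data[10] = 60
P60 = 58 + 0*(2) = 58.0000

P60 = 58.0000


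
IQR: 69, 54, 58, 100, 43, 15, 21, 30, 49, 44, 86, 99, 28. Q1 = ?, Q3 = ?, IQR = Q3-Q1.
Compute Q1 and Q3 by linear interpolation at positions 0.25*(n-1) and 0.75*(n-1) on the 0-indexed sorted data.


Sorted: 15, 21, 28, 30, 43, 44, 49, 54, 58, 69, 86, 99, 100
Q1 (25th %ile) = 30.0000
Q3 (75th %ile) = 69.0000
IQR = 69.0000 - 30.0000 = 39.0000

IQR = 39.0000


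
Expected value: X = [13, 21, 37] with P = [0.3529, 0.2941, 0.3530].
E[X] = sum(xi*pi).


E[X] = 13*0.3529 + 21*0.2941 + 37*0.3530
= 4.5877 + 6.1761 + 13.0610
= 23.8248

E[X] = 23.8248


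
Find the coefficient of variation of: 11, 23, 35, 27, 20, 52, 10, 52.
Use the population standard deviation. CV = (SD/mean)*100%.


Mean = 28.7500
SD = 15.4090
CV = (15.4090/28.7500)*100 = 53.5965%

CV = 53.5965%


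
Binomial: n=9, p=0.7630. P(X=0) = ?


C(9,0) = 1
p^0 = 1.000000
(1-p)^9 = 2.359039e-06
P = 1 * 1.000000 * 2.359039e-06 = 2.3590e-06

P(X=0) = 2.3590e-06


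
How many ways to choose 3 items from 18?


C(18,3) = 18!/(3! × 15!)
= 6402373705728000/(6 × 1307674368000)
= 816

C(18,3) = 816


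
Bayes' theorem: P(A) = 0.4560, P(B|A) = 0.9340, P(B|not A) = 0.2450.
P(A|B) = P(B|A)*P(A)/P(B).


P(B) = P(B|A)*P(A) + P(B|A')*P(A')
= 0.9340*0.4560 + 0.2450*0.5440
= 0.425904 + 0.133280 = 0.559184
P(A|B) = 0.425904/0.559184 = 0.7617

P(A|B) = 0.7617


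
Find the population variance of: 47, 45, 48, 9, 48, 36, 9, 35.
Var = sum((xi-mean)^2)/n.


Mean = 34.6250
Squared deviations: 153.1406, 107.6406, 178.8906, 656.6406, 178.8906, 1.8906, 656.6406, 0.1406
Sum = 1933.8750
Variance = 1933.8750/8 = 241.7344

Variance = 241.7344


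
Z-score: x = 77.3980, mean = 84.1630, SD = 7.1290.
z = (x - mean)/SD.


z = (77.3980 - 84.1630)/7.1290
= -6.7650/7.1290
= -0.9489

z = -0.9489


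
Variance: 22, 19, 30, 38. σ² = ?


Mean = 27.2500
Squared deviations: 27.5625, 68.0625, 7.5625, 115.5625
Sum = 218.7500
Variance = 218.7500/4 = 54.6875

Variance = 54.6875
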